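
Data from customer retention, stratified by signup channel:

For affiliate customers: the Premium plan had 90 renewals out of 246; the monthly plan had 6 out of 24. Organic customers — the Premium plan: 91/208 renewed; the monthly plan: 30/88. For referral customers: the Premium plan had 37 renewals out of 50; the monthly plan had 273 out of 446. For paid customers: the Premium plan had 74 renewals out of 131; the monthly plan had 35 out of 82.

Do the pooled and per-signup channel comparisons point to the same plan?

No

Affiliate: the Premium plan 90/246 = 36.6%, the monthly plan 6/24 = 25.0% → the Premium plan
Organic: the Premium plan 91/208 = 43.8%, the monthly plan 30/88 = 34.1% → the Premium plan
Referral: the Premium plan 37/50 = 74.0%, the monthly plan 273/446 = 61.2% → the Premium plan
Paid: the Premium plan 74/131 = 56.5%, the monthly plan 35/82 = 42.7% → the Premium plan
Overall: the Premium plan 292/635 = 46.0%, the monthly plan 344/640 = 53.8% → the monthly plan
The Premium plan wins each signup group but the monthly plan wins overall — the comparison reverses. The Premium plan's customers skew toward affiliate, which has a lower base rate.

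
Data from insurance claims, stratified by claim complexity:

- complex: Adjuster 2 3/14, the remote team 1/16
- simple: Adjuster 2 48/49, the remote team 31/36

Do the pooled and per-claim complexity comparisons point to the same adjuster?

Yes

Complex: Adjuster 2 3/14 = 21.4%, the remote team 1/16 = 6.2% → Adjuster 2
Simple: Adjuster 2 48/49 = 98.0%, the remote team 31/36 = 86.1% → Adjuster 2
Overall: Adjuster 2 51/63 = 81.0%, the remote team 32/52 = 61.5% → Adjuster 2
Adjuster 2 wins overall and in every claim group — no reversal.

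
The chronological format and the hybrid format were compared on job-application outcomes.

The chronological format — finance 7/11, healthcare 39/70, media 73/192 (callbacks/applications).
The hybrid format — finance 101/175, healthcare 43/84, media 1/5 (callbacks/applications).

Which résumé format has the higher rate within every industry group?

Finance: the chronological format 7/11 = 63.6%, the hybrid format 101/175 = 57.7% → the chronological format
Healthcare: the chronological format 39/70 = 55.7%, the hybrid format 43/84 = 51.2% → the chronological format
Media: the chronological format 73/192 = 38.0%, the hybrid format 1/5 = 20.0% → the chronological format
The chronological format has the higher rate in all 3 groups.

the chronological format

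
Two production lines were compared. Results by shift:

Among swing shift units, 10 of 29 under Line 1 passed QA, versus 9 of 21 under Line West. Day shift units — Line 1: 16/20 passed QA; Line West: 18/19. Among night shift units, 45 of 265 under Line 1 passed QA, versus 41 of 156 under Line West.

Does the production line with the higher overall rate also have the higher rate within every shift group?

Swing shift: Line 1 10/29 = 34.5%, Line West 9/21 = 42.9% → Line West
Day shift: Line 1 16/20 = 80.0%, Line West 18/19 = 94.7% → Line West
Night shift: Line 1 45/265 = 17.0%, Line West 41/156 = 26.3% → Line West
Overall: Line 1 71/314 = 22.6%, Line West 68/196 = 34.7% → Line West
Line West wins overall and in every shift group — no reversal.

Yes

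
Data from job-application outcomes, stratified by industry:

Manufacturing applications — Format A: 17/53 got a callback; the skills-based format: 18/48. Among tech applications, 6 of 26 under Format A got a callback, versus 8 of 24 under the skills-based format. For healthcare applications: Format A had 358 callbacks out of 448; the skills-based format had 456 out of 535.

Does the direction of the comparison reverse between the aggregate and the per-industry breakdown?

Manufacturing: Format A 17/53 = 32.1%, the skills-based format 18/48 = 37.5% → the skills-based format
Tech: Format A 6/26 = 23.1%, the skills-based format 8/24 = 33.3% → the skills-based format
Healthcare: Format A 358/448 = 79.9%, the skills-based format 456/535 = 85.2% → the skills-based format
Overall: Format A 381/527 = 72.3%, the skills-based format 482/607 = 79.4% → the skills-based format
The skills-based format wins overall and in every industry group — no reversal.

No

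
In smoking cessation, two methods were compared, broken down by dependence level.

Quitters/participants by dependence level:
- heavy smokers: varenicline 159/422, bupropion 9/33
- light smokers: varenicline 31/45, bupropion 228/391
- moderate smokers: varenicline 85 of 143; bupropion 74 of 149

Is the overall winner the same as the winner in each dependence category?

Heavy smokers: varenicline 159/422 = 37.7%, bupropion 9/33 = 27.3% → varenicline
Light smokers: varenicline 31/45 = 68.9%, bupropion 228/391 = 58.3% → varenicline
Moderate smokers: varenicline 85/143 = 59.4%, bupropion 74/149 = 49.7% → varenicline
Overall: varenicline 275/610 = 45.1%, bupropion 311/573 = 54.3% → bupropion
Varenicline wins each dependence group but bupropion wins overall — the comparison reverses. Varenicline's participants skew toward heavy smokers, which has a lower base rate.

No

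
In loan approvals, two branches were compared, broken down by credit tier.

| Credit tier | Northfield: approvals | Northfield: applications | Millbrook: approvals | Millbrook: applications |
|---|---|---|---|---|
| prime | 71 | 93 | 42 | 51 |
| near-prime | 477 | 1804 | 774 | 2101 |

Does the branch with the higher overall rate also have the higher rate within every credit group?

Yes

Prime: Northfield 71/93 = 76.3%, Millbrook 42/51 = 82.4% → Millbrook
Near-prime: Northfield 477/1804 = 26.4%, Millbrook 774/2101 = 36.8% → Millbrook
Overall: Northfield 548/1897 = 28.9%, Millbrook 816/2152 = 37.9% → Millbrook
Millbrook wins overall and in every credit group — no reversal.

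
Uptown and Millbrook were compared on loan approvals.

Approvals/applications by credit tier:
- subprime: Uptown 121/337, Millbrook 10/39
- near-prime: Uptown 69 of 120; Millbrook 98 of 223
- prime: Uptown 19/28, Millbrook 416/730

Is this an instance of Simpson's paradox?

Yes

Subprime: Uptown 121/337 = 35.9%, Millbrook 10/39 = 25.6% → Uptown
Near-prime: Uptown 69/120 = 57.5%, Millbrook 98/223 = 43.9% → Uptown
Prime: Uptown 19/28 = 67.9%, Millbrook 416/730 = 57.0% → Uptown
Overall: Uptown 209/485 = 43.1%, Millbrook 524/992 = 52.8% → Millbrook
Uptown wins each credit group but Millbrook wins overall — the comparison reverses. Uptown's applications skew toward subprime, which has a lower base rate.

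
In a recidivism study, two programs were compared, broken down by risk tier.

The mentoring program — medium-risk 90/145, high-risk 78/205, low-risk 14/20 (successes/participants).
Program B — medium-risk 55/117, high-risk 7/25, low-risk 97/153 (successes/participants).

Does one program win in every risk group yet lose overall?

Medium-risk: the mentoring program 90/145 = 62.1%, Program B 55/117 = 47.0% → the mentoring program
High-risk: the mentoring program 78/205 = 38.0%, Program B 7/25 = 28.0% → the mentoring program
Low-risk: the mentoring program 14/20 = 70.0%, Program B 97/153 = 63.4% → the mentoring program
Overall: the mentoring program 182/370 = 49.2%, Program B 159/295 = 53.9% → Program B
The mentoring program wins each risk group but Program B wins overall — the comparison reverses. The mentoring program's participants skew toward high-risk, which has a lower base rate.

Yes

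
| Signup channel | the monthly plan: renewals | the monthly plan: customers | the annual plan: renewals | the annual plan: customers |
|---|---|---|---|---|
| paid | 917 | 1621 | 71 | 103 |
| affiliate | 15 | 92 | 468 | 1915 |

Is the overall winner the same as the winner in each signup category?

No

Paid: the monthly plan 917/1621 = 56.6%, the annual plan 71/103 = 68.9% → the annual plan
Affiliate: the monthly plan 15/92 = 16.3%, the annual plan 468/1915 = 24.4% → the annual plan
Overall: the monthly plan 932/1713 = 54.4%, the annual plan 539/2018 = 26.7% → the monthly plan
The annual plan wins each signup group but the monthly plan wins overall — the comparison reverses. The annual plan's customers skew toward affiliate, which has a lower base rate.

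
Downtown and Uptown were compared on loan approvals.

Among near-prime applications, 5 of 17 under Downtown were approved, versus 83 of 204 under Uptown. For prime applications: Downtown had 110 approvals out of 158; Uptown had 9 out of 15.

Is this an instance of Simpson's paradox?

No

Near-prime: Downtown 5/17 = 29.4%, Uptown 83/204 = 40.7% → Uptown
Prime: Downtown 110/158 = 69.6%, Uptown 9/15 = 60.0% → Downtown
Overall: Downtown 115/175 = 65.7%, Uptown 92/219 = 42.0% → Downtown
Neither sweeps: Downtown wins 1 of 2 groups, Uptown wins 1. Downtown wins overall but not every group — no Simpson reversal.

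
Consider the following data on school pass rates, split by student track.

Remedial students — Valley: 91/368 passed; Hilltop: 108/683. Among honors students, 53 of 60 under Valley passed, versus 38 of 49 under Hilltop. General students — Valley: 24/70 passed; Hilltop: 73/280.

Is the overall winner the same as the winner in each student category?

Remedial: Valley 91/368 = 24.7%, Hilltop 108/683 = 15.8% → Valley
Honors: Valley 53/60 = 88.3%, Hilltop 38/49 = 77.6% → Valley
General: Valley 24/70 = 34.3%, Hilltop 73/280 = 26.1% → Valley
Overall: Valley 168/498 = 33.7%, Hilltop 219/1012 = 21.6% → Valley
Valley wins overall and in every student group — no reversal.

Yes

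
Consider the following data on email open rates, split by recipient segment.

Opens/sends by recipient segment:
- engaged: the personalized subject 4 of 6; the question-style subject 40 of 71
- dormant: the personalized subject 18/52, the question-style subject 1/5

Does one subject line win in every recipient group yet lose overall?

Engaged: the personalized subject 4/6 = 66.7%, the question-style subject 40/71 = 56.3% → the personalized subject
Dormant: the personalized subject 18/52 = 34.6%, the question-style subject 1/5 = 20.0% → the personalized subject
Overall: the personalized subject 22/58 = 37.9%, the question-style subject 41/76 = 53.9% → the question-style subject
The personalized subject wins each recipient group but the question-style subject wins overall — the comparison reverses. The personalized subject's sends skew toward dormant, which has a lower base rate.

Yes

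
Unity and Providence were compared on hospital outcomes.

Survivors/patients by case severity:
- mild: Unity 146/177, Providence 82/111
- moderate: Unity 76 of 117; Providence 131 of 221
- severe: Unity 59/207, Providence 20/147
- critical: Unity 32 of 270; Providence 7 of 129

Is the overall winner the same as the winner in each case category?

Mild: Unity 146/177 = 82.5%, Providence 82/111 = 73.9% → Unity
Moderate: Unity 76/117 = 65.0%, Providence 131/221 = 59.3% → Unity
Severe: Unity 59/207 = 28.5%, Providence 20/147 = 13.6% → Unity
Critical: Unity 32/270 = 11.9%, Providence 7/129 = 5.4% → Unity
Overall: Unity 313/771 = 40.6%, Providence 240/608 = 39.5% → Unity
Unity wins overall and in every case group — no reversal.

Yes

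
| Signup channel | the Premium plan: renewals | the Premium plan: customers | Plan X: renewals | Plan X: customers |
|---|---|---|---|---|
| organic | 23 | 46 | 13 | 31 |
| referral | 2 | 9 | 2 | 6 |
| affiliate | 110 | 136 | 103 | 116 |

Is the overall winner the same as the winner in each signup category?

Organic: the Premium plan 23/46 = 50.0%, Plan X 13/31 = 41.9% → the Premium plan
Referral: the Premium plan 2/9 = 22.2%, Plan X 2/6 = 33.3% → Plan X
Affiliate: the Premium plan 110/136 = 80.9%, Plan X 103/116 = 88.8% → Plan X
Overall: the Premium plan 135/191 = 70.7%, Plan X 118/153 = 77.1% → Plan X
Neither sweeps: the Premium plan wins 1 of 3 groups, Plan X wins 2. Plan X wins overall but not every group — no Simpson reversal.

No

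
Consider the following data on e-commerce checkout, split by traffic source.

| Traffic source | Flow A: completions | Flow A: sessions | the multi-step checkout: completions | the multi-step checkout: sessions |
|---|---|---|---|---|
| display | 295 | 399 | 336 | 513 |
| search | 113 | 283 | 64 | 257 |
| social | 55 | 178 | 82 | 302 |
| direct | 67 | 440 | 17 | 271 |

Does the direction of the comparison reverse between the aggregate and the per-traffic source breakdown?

Display: Flow A 295/399 = 73.9%, the multi-step checkout 336/513 = 65.5% → Flow A
Search: Flow A 113/283 = 39.9%, the multi-step checkout 64/257 = 24.9% → Flow A
Social: Flow A 55/178 = 30.9%, the multi-step checkout 82/302 = 27.2% → Flow A
Direct: Flow A 67/440 = 15.2%, the multi-step checkout 17/271 = 6.3% → Flow A
Overall: Flow A 530/1300 = 40.8%, the multi-step checkout 499/1343 = 37.2% → Flow A
Flow A wins overall and in every traffic group — no reversal.

No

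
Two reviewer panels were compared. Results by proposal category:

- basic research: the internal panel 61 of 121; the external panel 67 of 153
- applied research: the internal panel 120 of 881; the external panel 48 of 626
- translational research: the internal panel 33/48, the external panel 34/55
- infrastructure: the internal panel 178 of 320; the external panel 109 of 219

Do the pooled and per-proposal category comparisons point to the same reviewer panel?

Basic research: the internal panel 61/121 = 50.4%, the external panel 67/153 = 43.8% → the internal panel
Applied research: the internal panel 120/881 = 13.6%, the external panel 48/626 = 7.7% → the internal panel
Translational research: the internal panel 33/48 = 68.8%, the external panel 34/55 = 61.8% → the internal panel
Infrastructure: the internal panel 178/320 = 55.6%, the external panel 109/219 = 49.8% → the internal panel
Overall: the internal panel 392/1370 = 28.6%, the external panel 258/1053 = 24.5% → the internal panel
The internal panel wins overall and in every proposal group — no reversal.

Yes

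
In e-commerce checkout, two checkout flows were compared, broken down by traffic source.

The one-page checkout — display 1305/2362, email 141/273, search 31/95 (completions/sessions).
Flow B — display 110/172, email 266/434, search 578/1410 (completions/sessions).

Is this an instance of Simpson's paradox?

Yes

Display: the one-page checkout 1305/2362 = 55.2%, Flow B 110/172 = 64.0% → Flow B
Email: the one-page checkout 141/273 = 51.6%, Flow B 266/434 = 61.3% → Flow B
Search: the one-page checkout 31/95 = 32.6%, Flow B 578/1410 = 41.0% → Flow B
Overall: the one-page checkout 1477/2730 = 54.1%, Flow B 954/2016 = 47.3% → the one-page checkout
Flow B wins each traffic group but the one-page checkout wins overall — the comparison reverses. Flow B's sessions skew toward search, which has a lower base rate.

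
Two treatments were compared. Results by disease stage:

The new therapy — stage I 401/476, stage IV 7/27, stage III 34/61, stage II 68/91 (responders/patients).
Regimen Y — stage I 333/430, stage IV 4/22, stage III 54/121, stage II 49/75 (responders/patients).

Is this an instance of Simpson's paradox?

No

Stage I: the new therapy 401/476 = 84.2%, Regimen Y 333/430 = 77.4% → the new therapy
Stage IV: the new therapy 7/27 = 25.9%, Regimen Y 4/22 = 18.2% → the new therapy
Stage III: the new therapy 34/61 = 55.7%, Regimen Y 54/121 = 44.6% → the new therapy
Stage II: the new therapy 68/91 = 74.7%, Regimen Y 49/75 = 65.3% → the new therapy
Overall: the new therapy 510/655 = 77.9%, Regimen Y 440/648 = 67.9% → the new therapy
The new therapy wins overall and in every disease group — no reversal.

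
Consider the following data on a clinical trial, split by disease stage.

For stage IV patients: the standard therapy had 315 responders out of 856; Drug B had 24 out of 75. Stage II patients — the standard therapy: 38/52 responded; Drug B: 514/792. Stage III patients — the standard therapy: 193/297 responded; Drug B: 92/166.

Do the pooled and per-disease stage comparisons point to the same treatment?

Stage IV: the standard therapy 315/856 = 36.8%, Drug B 24/75 = 32.0% → the standard therapy
Stage II: the standard therapy 38/52 = 73.1%, Drug B 514/792 = 64.9% → the standard therapy
Stage III: the standard therapy 193/297 = 65.0%, Drug B 92/166 = 55.4% → the standard therapy
Overall: the standard therapy 546/1205 = 45.3%, Drug B 630/1033 = 61.0% → Drug B
The standard therapy wins each disease group but Drug B wins overall — the comparison reverses. The standard therapy's patients skew toward stage IV, which has a lower base rate.

No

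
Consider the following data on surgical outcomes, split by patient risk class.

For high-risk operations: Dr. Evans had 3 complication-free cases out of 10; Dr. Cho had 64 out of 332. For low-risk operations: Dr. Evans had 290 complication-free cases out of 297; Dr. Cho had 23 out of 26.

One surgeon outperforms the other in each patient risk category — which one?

Dr. Evans

High-risk: Dr. Evans 3/10 = 30.0%, Dr. Cho 64/332 = 19.3% → Dr. Evans
Low-risk: Dr. Evans 290/297 = 97.6%, Dr. Cho 23/26 = 88.5% → Dr. Evans
Dr. Evans has the higher rate in both groups.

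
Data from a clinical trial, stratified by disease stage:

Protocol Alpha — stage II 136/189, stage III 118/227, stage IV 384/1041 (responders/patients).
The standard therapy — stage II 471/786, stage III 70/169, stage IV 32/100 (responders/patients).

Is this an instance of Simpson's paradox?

Yes

Stage II: Protocol Alpha 136/189 = 72.0%, the standard therapy 471/786 = 59.9% → Protocol Alpha
Stage III: Protocol Alpha 118/227 = 52.0%, the standard therapy 70/169 = 41.4% → Protocol Alpha
Stage IV: Protocol Alpha 384/1041 = 36.9%, the standard therapy 32/100 = 32.0% → Protocol Alpha
Overall: Protocol Alpha 638/1457 = 43.8%, the standard therapy 573/1055 = 54.3% → the standard therapy
Protocol Alpha wins each disease group but the standard therapy wins overall — the comparison reverses. Protocol Alpha's patients skew toward stage IV, which has a lower base rate.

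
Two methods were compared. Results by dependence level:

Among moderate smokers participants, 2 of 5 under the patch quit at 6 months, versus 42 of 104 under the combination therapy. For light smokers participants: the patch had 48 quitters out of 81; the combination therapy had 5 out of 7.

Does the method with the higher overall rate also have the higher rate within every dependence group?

Moderate smokers: the patch 2/5 = 40.0%, the combination therapy 42/104 = 40.4% → the combination therapy
Light smokers: the patch 48/81 = 59.3%, the combination therapy 5/7 = 71.4% → the combination therapy
Overall: the patch 50/86 = 58.1%, the combination therapy 47/111 = 42.3% → the patch
The combination therapy wins each dependence group but the patch wins overall — the comparison reverses. The combination therapy's participants skew toward moderate smokers, which has a lower base rate.

No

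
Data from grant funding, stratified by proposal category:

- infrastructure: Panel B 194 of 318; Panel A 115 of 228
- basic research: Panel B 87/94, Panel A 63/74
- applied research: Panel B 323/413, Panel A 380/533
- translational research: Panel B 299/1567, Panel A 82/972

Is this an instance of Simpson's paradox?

No

Infrastructure: Panel B 194/318 = 61.0%, Panel A 115/228 = 50.4% → Panel B
Basic research: Panel B 87/94 = 92.6%, Panel A 63/74 = 85.1% → Panel B
Applied research: Panel B 323/413 = 78.2%, Panel A 380/533 = 71.3% → Panel B
Translational research: Panel B 299/1567 = 19.1%, Panel A 82/972 = 8.4% → Panel B
Overall: Panel B 903/2392 = 37.8%, Panel A 640/1807 = 35.4% → Panel B
Panel B wins overall and in every proposal group — no reversal.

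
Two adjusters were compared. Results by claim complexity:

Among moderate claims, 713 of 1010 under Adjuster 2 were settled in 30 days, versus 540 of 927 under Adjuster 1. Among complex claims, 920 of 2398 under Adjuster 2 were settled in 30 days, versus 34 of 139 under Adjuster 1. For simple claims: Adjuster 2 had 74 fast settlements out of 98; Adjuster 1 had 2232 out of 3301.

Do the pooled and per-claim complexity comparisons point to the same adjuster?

Moderate: Adjuster 2 713/1010 = 70.6%, Adjuster 1 540/927 = 58.3% → Adjuster 2
Complex: Adjuster 2 920/2398 = 38.4%, Adjuster 1 34/139 = 24.5% → Adjuster 2
Simple: Adjuster 2 74/98 = 75.5%, Adjuster 1 2232/3301 = 67.6% → Adjuster 2
Overall: Adjuster 2 1707/3506 = 48.7%, Adjuster 1 2806/4367 = 64.3% → Adjuster 1
Adjuster 2 wins each claim group but Adjuster 1 wins overall — the comparison reverses. Adjuster 2's claims skew toward complex, which has a lower base rate.

No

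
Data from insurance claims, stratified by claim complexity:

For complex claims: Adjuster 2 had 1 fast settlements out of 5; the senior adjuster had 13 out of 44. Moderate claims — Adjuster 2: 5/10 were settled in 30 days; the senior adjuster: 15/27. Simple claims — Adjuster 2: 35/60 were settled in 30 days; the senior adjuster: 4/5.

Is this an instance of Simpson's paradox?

Complex: Adjuster 2 1/5 = 20.0%, the senior adjuster 13/44 = 29.5% → the senior adjuster
Moderate: Adjuster 2 5/10 = 50.0%, the senior adjuster 15/27 = 55.6% → the senior adjuster
Simple: Adjuster 2 35/60 = 58.3%, the senior adjuster 4/5 = 80.0% → the senior adjuster
Overall: Adjuster 2 41/75 = 54.7%, the senior adjuster 32/76 = 42.1% → Adjuster 2
The senior adjuster wins each claim group but Adjuster 2 wins overall — the comparison reverses. The senior adjuster's claims skew toward complex, which has a lower base rate.

Yes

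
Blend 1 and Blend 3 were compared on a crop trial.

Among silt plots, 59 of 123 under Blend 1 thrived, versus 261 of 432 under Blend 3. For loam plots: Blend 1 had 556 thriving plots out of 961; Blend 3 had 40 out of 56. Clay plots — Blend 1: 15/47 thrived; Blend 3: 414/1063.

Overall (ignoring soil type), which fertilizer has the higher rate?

Blend 1

Silt: Blend 1 59/123 = 48.0%, Blend 3 261/432 = 60.4% → Blend 3
Loam: Blend 1 556/961 = 57.9%, Blend 3 40/56 = 71.4% → Blend 3
Clay: Blend 1 15/47 = 31.9%, Blend 3 414/1063 = 38.9% → Blend 3
Overall: Blend 1 630/1131 = 55.7%, Blend 3 715/1551 = 46.1% → Blend 1
(Blend 3 wins every soil group but Blend 1 wins overall — Blend 3's plots skew toward the low-rate clay group.)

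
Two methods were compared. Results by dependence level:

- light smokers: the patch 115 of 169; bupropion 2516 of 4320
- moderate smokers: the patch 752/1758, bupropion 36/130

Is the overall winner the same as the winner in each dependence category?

Light smokers: the patch 115/169 = 68.0%, bupropion 2516/4320 = 58.2% → the patch
Moderate smokers: the patch 752/1758 = 42.8%, bupropion 36/130 = 27.7% → the patch
Overall: the patch 867/1927 = 45.0%, bupropion 2552/4450 = 57.3% → bupropion
The patch wins each dependence group but bupropion wins overall — the comparison reverses. The patch's participants skew toward moderate smokers, which has a lower base rate.

No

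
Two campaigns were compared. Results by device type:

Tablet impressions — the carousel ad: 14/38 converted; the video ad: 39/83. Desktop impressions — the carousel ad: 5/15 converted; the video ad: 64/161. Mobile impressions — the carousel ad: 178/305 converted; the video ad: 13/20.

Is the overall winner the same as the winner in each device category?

Tablet: the carousel ad 14/38 = 36.8%, the video ad 39/83 = 47.0% → the video ad
Desktop: the carousel ad 5/15 = 33.3%, the video ad 64/161 = 39.8% → the video ad
Mobile: the carousel ad 178/305 = 58.4%, the video ad 13/20 = 65.0% → the video ad
Overall: the carousel ad 197/358 = 55.0%, the video ad 116/264 = 43.9% → the carousel ad
The video ad wins each device group but the carousel ad wins overall — the comparison reverses. The video ad's impressions skew toward desktop, which has a lower base rate.

No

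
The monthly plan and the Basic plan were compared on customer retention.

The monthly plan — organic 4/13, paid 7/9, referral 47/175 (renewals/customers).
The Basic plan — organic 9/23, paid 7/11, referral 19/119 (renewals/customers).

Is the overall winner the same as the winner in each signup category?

No

Organic: the monthly plan 4/13 = 30.8%, the Basic plan 9/23 = 39.1% → the Basic plan
Paid: the monthly plan 7/9 = 77.8%, the Basic plan 7/11 = 63.6% → the monthly plan
Referral: the monthly plan 47/175 = 26.9%, the Basic plan 19/119 = 16.0% → the monthly plan
Overall: the monthly plan 58/197 = 29.4%, the Basic plan 35/153 = 22.9% → the monthly plan
Neither sweeps: the monthly plan wins 2 of 3 groups, the Basic plan wins 1. The monthly plan wins overall but not every group — no Simpson reversal.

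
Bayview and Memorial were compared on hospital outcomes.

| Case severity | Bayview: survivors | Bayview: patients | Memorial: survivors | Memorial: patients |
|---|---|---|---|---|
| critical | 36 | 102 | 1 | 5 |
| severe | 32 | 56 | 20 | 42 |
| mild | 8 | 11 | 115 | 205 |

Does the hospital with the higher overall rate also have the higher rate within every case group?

No

Critical: Bayview 36/102 = 35.3%, Memorial 1/5 = 20.0% → Bayview
Severe: Bayview 32/56 = 57.1%, Memorial 20/42 = 47.6% → Bayview
Mild: Bayview 8/11 = 72.7%, Memorial 115/205 = 56.1% → Bayview
Overall: Bayview 76/169 = 45.0%, Memorial 136/252 = 54.0% → Memorial
Bayview wins each case group but Memorial wins overall — the comparison reverses. Bayview's patients skew toward critical, which has a lower base rate.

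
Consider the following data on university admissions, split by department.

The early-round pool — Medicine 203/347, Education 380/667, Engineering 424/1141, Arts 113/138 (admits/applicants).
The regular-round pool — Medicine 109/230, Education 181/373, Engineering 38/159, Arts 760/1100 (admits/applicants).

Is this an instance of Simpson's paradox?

Medicine: the early-round pool 203/347 = 58.5%, the regular-round pool 109/230 = 47.4% → the early-round pool
Education: the early-round pool 380/667 = 57.0%, the regular-round pool 181/373 = 48.5% → the early-round pool
Engineering: the early-round pool 424/1141 = 37.2%, the regular-round pool 38/159 = 23.9% → the early-round pool
Arts: the early-round pool 113/138 = 81.9%, the regular-round pool 760/1100 = 69.1% → the early-round pool
Overall: the early-round pool 1120/2293 = 48.8%, the regular-round pool 1088/1862 = 58.4% → the regular-round pool
The early-round pool wins each department group but the regular-round pool wins overall — the comparison reverses. The early-round pool's applicants skew toward Engineering, which has a lower base rate.

Yes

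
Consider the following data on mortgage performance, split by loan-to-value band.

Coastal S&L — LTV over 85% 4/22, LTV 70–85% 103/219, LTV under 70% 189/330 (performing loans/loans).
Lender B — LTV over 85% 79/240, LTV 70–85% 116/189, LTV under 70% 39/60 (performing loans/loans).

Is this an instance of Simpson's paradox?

Yes

LTV over 85%: Coastal S&L 4/22 = 18.2%, Lender B 79/240 = 32.9% → Lender B
LTV 70–85%: Coastal S&L 103/219 = 47.0%, Lender B 116/189 = 61.4% → Lender B
LTV under 70%: Coastal S&L 189/330 = 57.3%, Lender B 39/60 = 65.0% → Lender B
Overall: Coastal S&L 296/571 = 51.8%, Lender B 234/489 = 47.9% → Coastal S&L
Lender B wins each loan-to-value group but Coastal S&L wins overall — the comparison reverses. Lender B's loans skew toward LTV over 85%, which has a lower base rate.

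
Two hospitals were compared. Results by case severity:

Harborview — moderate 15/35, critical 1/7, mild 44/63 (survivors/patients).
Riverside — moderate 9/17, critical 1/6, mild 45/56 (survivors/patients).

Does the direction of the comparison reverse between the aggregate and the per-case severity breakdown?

Moderate: Harborview 15/35 = 42.9%, Riverside 9/17 = 52.9% → Riverside
Critical: Harborview 1/7 = 14.3%, Riverside 1/6 = 16.7% → Riverside
Mild: Harborview 44/63 = 69.8%, Riverside 45/56 = 80.4% → Riverside
Overall: Harborview 60/105 = 57.1%, Riverside 55/79 = 69.6% → Riverside
Riverside wins overall and in every case group — no reversal.

No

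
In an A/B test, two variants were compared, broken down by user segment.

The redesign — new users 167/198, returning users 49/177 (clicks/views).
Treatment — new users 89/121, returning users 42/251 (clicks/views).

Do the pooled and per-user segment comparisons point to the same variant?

New users: the redesign 167/198 = 84.3%, Treatment 89/121 = 73.6% → the redesign
Returning users: the redesign 49/177 = 27.7%, Treatment 42/251 = 16.7% → the redesign
Overall: the redesign 216/375 = 57.6%, Treatment 131/372 = 35.2% → the redesign
The redesign wins overall and in every user group — no reversal.

Yes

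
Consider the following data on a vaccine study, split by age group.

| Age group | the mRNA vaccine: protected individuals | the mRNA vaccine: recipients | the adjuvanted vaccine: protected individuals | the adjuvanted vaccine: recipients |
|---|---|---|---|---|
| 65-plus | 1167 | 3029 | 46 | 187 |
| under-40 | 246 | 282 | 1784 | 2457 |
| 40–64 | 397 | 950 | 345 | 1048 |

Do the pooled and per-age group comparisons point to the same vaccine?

65-plus: the mRNA vaccine 1167/3029 = 38.5%, the adjuvanted vaccine 46/187 = 24.6% → the mRNA vaccine
Under-40: the mRNA vaccine 246/282 = 87.2%, the adjuvanted vaccine 1784/2457 = 72.6% → the mRNA vaccine
40–64: the mRNA vaccine 397/950 = 41.8%, the adjuvanted vaccine 345/1048 = 32.9% → the mRNA vaccine
Overall: the mRNA vaccine 1810/4261 = 42.5%, the adjuvanted vaccine 2175/3692 = 58.9% → the adjuvanted vaccine
The mRNA vaccine wins each age group but the adjuvanted vaccine wins overall — the comparison reverses. The mRNA vaccine's recipients skew toward 65-plus, which has a lower base rate.

No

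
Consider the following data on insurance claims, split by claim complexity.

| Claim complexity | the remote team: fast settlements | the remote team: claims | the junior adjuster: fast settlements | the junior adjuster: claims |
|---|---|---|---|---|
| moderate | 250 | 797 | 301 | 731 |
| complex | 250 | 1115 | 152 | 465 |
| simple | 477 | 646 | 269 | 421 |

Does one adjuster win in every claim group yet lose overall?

Moderate: the remote team 250/797 = 31.4%, the junior adjuster 301/731 = 41.2% → the junior adjuster
Complex: the remote team 250/1115 = 22.4%, the junior adjuster 152/465 = 32.7% → the junior adjuster
Simple: the remote team 477/646 = 73.8%, the junior adjuster 269/421 = 63.9% → the remote team
Overall: the remote team 977/2558 = 38.2%, the junior adjuster 722/1617 = 44.7% → the junior adjuster
Neither sweeps: the remote team wins 1 of 3 groups, the junior adjuster wins 2. The junior adjuster wins overall but not every group — no Simpson reversal.

No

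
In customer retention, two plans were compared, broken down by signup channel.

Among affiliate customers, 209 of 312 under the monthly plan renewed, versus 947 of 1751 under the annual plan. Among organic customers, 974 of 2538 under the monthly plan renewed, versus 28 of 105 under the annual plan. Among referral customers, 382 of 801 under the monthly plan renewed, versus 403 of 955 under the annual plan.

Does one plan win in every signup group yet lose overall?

Affiliate: the monthly plan 209/312 = 67.0%, the annual plan 947/1751 = 54.1% → the monthly plan
Organic: the monthly plan 974/2538 = 38.4%, the annual plan 28/105 = 26.7% → the monthly plan
Referral: the monthly plan 382/801 = 47.7%, the annual plan 403/955 = 42.2% → the monthly plan
Overall: the monthly plan 1565/3651 = 42.9%, the annual plan 1378/2811 = 49.0% → the annual plan
The monthly plan wins each signup group but the annual plan wins overall — the comparison reverses. The monthly plan's customers skew toward organic, which has a lower base rate.

Yes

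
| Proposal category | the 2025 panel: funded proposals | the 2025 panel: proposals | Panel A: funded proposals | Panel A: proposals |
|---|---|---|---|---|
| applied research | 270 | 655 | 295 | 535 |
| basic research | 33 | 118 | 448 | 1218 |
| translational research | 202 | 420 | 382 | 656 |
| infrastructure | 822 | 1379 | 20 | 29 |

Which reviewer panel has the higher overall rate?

Applied research: the 2025 panel 270/655 = 41.2%, Panel A 295/535 = 55.1% → Panel A
Basic research: the 2025 panel 33/118 = 28.0%, Panel A 448/1218 = 36.8% → Panel A
Translational research: the 2025 panel 202/420 = 48.1%, Panel A 382/656 = 58.2% → Panel A
Infrastructure: the 2025 panel 822/1379 = 59.6%, Panel A 20/29 = 69.0% → Panel A
Overall: the 2025 panel 1327/2572 = 51.6%, Panel A 1145/2438 = 47.0% → the 2025 panel
(Panel A wins every proposal group but the 2025 panel wins overall — Panel A's proposals skew toward the low-rate basic research group.)

the 2025 panel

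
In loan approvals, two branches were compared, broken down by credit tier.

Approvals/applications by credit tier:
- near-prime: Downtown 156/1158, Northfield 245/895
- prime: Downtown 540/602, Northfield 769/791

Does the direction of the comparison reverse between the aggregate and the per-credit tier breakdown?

Near-prime: Downtown 156/1158 = 13.5%, Northfield 245/895 = 27.4% → Northfield
Prime: Downtown 540/602 = 89.7%, Northfield 769/791 = 97.2% → Northfield
Overall: Downtown 696/1760 = 39.5%, Northfield 1014/1686 = 60.1% → Northfield
Northfield wins overall and in every credit group — no reversal.

No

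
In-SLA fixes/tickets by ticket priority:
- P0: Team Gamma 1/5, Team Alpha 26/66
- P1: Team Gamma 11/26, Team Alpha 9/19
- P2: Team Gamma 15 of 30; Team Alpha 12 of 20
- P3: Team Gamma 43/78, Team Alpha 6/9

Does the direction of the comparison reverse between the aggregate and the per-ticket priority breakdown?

P0: Team Gamma 1/5 = 20.0%, Team Alpha 26/66 = 39.4% → Team Alpha
P1: Team Gamma 11/26 = 42.3%, Team Alpha 9/19 = 47.4% → Team Alpha
P2: Team Gamma 15/30 = 50.0%, Team Alpha 12/20 = 60.0% → Team Alpha
P3: Team Gamma 43/78 = 55.1%, Team Alpha 6/9 = 66.7% → Team Alpha
Overall: Team Gamma 70/139 = 50.4%, Team Alpha 53/114 = 46.5% → Team Gamma
Team Alpha wins each ticket group but Team Gamma wins overall — the comparison reverses. Team Alpha's tickets skew toward P0, which has a lower base rate.

Yes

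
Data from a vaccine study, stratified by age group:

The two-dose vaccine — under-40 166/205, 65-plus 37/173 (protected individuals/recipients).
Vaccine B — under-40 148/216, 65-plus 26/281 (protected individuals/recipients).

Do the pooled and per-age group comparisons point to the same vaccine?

Under-40: the two-dose vaccine 166/205 = 81.0%, Vaccine B 148/216 = 68.5% → the two-dose vaccine
65-plus: the two-dose vaccine 37/173 = 21.4%, Vaccine B 26/281 = 9.3% → the two-dose vaccine
Overall: the two-dose vaccine 203/378 = 53.7%, Vaccine B 174/497 = 35.0% → the two-dose vaccine
The two-dose vaccine wins overall and in every age group — no reversal.

Yes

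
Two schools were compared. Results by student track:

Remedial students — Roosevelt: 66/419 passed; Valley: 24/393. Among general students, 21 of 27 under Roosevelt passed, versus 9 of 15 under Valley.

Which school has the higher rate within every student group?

Roosevelt

Remedial: Roosevelt 66/419 = 15.8%, Valley 24/393 = 6.1% → Roosevelt
General: Roosevelt 21/27 = 77.8%, Valley 9/15 = 60.0% → Roosevelt
Roosevelt has the higher rate in both groups.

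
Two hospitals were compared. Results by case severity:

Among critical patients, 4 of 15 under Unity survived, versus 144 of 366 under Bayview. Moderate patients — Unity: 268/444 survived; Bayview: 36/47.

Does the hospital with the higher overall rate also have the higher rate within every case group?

Critical: Unity 4/15 = 26.7%, Bayview 144/366 = 39.3% → Bayview
Moderate: Unity 268/444 = 60.4%, Bayview 36/47 = 76.6% → Bayview
Overall: Unity 272/459 = 59.3%, Bayview 180/413 = 43.6% → Unity
Bayview wins each case group but Unity wins overall — the comparison reverses. Bayview's patients skew toward critical, which has a lower base rate.

No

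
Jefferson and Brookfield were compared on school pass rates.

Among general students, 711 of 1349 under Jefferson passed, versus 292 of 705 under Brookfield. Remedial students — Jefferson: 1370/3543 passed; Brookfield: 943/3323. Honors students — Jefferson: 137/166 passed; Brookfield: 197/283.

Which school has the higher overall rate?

Jefferson

General: Jefferson 711/1349 = 52.7%, Brookfield 292/705 = 41.4% → Jefferson
Remedial: Jefferson 1370/3543 = 38.7%, Brookfield 943/3323 = 28.4% → Jefferson
Honors: Jefferson 137/166 = 82.5%, Brookfield 197/283 = 69.6% → Jefferson
Overall: Jefferson 2218/5058 = 43.9%, Brookfield 1432/4311 = 33.2% → Jefferson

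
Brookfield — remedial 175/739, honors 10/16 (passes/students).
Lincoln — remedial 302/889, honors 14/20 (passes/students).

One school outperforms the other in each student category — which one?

Remedial: Brookfield 175/739 = 23.7%, Lincoln 302/889 = 34.0% → Lincoln
Honors: Brookfield 10/16 = 62.5%, Lincoln 14/20 = 70.0% → Lincoln
Lincoln has the higher rate in both groups.

Lincoln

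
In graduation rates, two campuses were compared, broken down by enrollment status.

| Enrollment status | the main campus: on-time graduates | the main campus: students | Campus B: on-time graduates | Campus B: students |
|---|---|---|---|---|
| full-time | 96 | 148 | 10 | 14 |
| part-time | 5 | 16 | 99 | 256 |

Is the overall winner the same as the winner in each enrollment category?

No

Full-time: the main campus 96/148 = 64.9%, Campus B 10/14 = 71.4% → Campus B
Part-time: the main campus 5/16 = 31.2%, Campus B 99/256 = 38.7% → Campus B
Overall: the main campus 101/164 = 61.6%, Campus B 109/270 = 40.4% → the main campus
Campus B wins each enrollment group but the main campus wins overall — the comparison reverses. Campus B's students skew toward part-time, which has a lower base rate.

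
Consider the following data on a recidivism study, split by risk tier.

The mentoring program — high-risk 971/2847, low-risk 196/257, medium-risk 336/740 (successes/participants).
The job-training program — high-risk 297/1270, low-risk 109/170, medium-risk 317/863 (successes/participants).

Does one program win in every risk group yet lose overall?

No

High-risk: the mentoring program 971/2847 = 34.1%, the job-training program 297/1270 = 23.4% → the mentoring program
Low-risk: the mentoring program 196/257 = 76.3%, the job-training program 109/170 = 64.1% → the mentoring program
Medium-risk: the mentoring program 336/740 = 45.4%, the job-training program 317/863 = 36.7% → the mentoring program
Overall: the mentoring program 1503/3844 = 39.1%, the job-training program 723/2303 = 31.4% → the mentoring program
The mentoring program wins overall and in every risk group — no reversal.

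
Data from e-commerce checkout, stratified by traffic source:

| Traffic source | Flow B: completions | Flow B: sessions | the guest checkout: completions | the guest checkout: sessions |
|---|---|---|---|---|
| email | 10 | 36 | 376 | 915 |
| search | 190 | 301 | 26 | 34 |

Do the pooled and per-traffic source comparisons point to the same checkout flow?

Email: Flow B 10/36 = 27.8%, the guest checkout 376/915 = 41.1% → the guest checkout
Search: Flow B 190/301 = 63.1%, the guest checkout 26/34 = 76.5% → the guest checkout
Overall: Flow B 200/337 = 59.3%, the guest checkout 402/949 = 42.4% → Flow B
The guest checkout wins each traffic group but Flow B wins overall — the comparison reverses. The guest checkout's sessions skew toward email, which has a lower base rate.

No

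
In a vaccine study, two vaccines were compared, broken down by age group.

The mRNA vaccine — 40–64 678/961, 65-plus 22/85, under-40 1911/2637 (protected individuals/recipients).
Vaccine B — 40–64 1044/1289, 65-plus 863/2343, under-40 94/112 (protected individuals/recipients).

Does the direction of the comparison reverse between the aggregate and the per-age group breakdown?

Yes

40–64: the mRNA vaccine 678/961 = 70.6%, Vaccine B 1044/1289 = 81.0% → Vaccine B
65-plus: the mRNA vaccine 22/85 = 25.9%, Vaccine B 863/2343 = 36.8% → Vaccine B
Under-40: the mRNA vaccine 1911/2637 = 72.5%, Vaccine B 94/112 = 83.9% → Vaccine B
Overall: the mRNA vaccine 2611/3683 = 70.9%, Vaccine B 2001/3744 = 53.4% → the mRNA vaccine
Vaccine B wins each age group but the mRNA vaccine wins overall — the comparison reverses. Vaccine B's recipients skew toward 65-plus, which has a lower base rate.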